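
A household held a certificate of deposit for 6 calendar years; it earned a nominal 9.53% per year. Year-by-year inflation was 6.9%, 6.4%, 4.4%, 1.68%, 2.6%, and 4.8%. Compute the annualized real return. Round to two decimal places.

Cumulative inflation factor: 1.069 × 1.064 × 1.044 × 1.0168 × 1.026 × 1.048 ≈ 1.29827.
Nominal growth factor: 1.72663. Real growth factor = 1.72663 / 1.29827 ≈ 1.32995.
Annualized: 1.32995^(1/6) − 1 ≈ 0.04867.

4.87%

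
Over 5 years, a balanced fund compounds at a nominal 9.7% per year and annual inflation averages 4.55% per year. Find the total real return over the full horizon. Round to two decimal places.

The annual real rate is (1+9.7%)/(1+4.55%) − 1 = 4.9259%.
Compounded over 5 years: (1 + 0.049259)^5 − 1 ≈ 0.27178.

27.18%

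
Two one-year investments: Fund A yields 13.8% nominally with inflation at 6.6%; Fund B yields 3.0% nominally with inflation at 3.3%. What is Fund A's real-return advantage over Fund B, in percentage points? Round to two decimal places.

Fund A real return: 1.138/1.066 − 1 = 6.754%.
Fund B real return: 1.030/1.033 − 1 = -0.290%.
Difference: 6.754 − (-0.290) = 7.044 pp.

7.04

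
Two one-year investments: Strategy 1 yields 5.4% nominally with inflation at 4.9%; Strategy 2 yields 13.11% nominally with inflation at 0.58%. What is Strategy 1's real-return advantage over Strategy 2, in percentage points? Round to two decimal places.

-11.98

Strategy 1 real return: 1.054/1.049 − 1 = 0.477%.
Strategy 2 real return: 1.1311/1.0058 − 1 = 12.458%.
Difference: 0.477 − 12.458 = -11.981 pp.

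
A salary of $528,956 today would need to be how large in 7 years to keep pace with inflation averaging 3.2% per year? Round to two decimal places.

$659,443.25

Cumulative price-level factor: (1+3.2%)^7 ≈ 1.2466882924.
Multiplying $528,956 by the price-level factor gives the future nominal sum.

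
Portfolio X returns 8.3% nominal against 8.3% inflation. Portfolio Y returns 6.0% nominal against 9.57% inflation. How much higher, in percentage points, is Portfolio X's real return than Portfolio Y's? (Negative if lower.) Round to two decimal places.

Portfolio X real return: 1.083/1.083 − 1 = 0.000%.
Portfolio Y real return: 1.060/1.0957 − 1 = -3.258%.
Difference: 0.000 − (-3.258) = 3.258 pp.

3.26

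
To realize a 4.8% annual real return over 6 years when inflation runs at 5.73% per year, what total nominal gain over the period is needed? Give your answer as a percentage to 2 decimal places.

Required annual nominal rate: (1+4.8%)(1+5.73%) − 1 = 10.80504%.
Cumulative over 6 years: (1 + 0.1080504)^6 − 1 ≈ 0.85079.

85.08%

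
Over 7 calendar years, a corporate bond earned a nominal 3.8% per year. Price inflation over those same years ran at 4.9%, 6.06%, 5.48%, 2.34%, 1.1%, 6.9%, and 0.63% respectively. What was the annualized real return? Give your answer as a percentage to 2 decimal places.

-0.09%

Cumulative inflation factor: 1.049 × 1.0606 × 1.0548 × 1.0234 × 1.011 × 1.069 × 1.0063 ≈ 1.30617.
Nominal growth factor: 1.29832. Real growth factor = 1.29832 / 1.30617 ≈ 0.99399.
Annualized: 0.99399^(1/7) − 1 ≈ -0.00086.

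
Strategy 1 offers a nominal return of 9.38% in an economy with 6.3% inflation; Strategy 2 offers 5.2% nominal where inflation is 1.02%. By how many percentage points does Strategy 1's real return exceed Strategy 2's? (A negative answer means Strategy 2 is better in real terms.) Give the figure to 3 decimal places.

Strategy 1 real return: 1.0938/1.063 − 1 = 2.8975%.
Strategy 2 real return: 1.052/1.0102 − 1 = 4.1378%.
Difference: 2.8975 − 4.1378 = -1.2403 pp.

-1.240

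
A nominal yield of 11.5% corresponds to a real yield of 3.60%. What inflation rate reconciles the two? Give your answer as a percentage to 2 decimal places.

From (1+r_nom) = (1+r_real)(1+π), we get 1+π = (1 + 11.5%)/(1 + 3.60%) = 1.115/1.0360 ≈ 1.07625.
So π ≈ 7.6255%.

7.63%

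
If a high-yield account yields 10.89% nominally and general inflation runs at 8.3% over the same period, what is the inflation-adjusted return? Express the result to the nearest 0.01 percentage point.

Real return via the Fisher equation: (1 + 10.89%)/(1 + 8.3%) − 1 = 1.1089/1.083 − 1 ≈ 0.02392.

2.39%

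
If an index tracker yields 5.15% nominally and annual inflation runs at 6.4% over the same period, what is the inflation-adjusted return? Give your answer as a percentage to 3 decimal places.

Real return via the Fisher equation: (1 + 5.15%)/(1 + 6.4%) − 1 = 1.0515/1.064 − 1 ≈ -0.01175.

-1.175%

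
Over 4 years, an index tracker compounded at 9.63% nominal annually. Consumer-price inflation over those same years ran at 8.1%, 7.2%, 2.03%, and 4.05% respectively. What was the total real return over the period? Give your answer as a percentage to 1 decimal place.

Cumulative inflation factor: 1.081 × 1.072 × 1.0203 × 1.0405 ≈ 1.23024.
Nominal growth factor: 1.44450. Real growth factor = 1.44450 / 1.23024 ≈ 1.17416.
Total real return ≈ 17.4160%.

17.4%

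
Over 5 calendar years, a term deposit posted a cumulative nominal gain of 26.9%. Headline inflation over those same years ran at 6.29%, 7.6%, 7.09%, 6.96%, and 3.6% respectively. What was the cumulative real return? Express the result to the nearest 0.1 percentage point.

-6.5%

Cumulative inflation factor: 1.0629 × 1.076 × 1.0709 × 1.0696 × 1.036 ≈ 1.35717.
Nominal growth factor: 1.26900. Real growth factor = 1.26900 / 1.35717 ≈ 0.93503.
Total real return ≈ -6.4967%.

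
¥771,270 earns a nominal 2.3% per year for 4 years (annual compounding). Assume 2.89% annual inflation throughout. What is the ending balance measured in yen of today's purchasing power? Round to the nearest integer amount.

¥753,731

Nominal value at maturity: ¥771,270 × (1 + 2.3%)^4 ≈ ¥844,713.
Price-level factor over 4 years: (1 + 2.89%)^4 ≈ 1.1207085079.
The maturity value deflated by that factor is the answer in today's purchasing power.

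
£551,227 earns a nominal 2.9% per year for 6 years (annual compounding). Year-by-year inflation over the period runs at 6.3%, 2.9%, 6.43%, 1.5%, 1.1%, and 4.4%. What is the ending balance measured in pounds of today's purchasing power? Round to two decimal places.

£524,677.37

Nominal value at maturity: £551,227 × (1 + 2.9%)^6 ≈ £654,369.02.
Price-level factor over 6 years: 1.063 × 1.029 × 1.0643 × 1.015 × 1.011 × 1.044 ≈ 1.2471836188.
The maturity value deflated by that factor is the answer in today's purchasing power.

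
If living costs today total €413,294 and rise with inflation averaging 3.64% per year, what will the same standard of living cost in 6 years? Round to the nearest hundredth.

€512,181.07

Cumulative price-level factor: (1+3.64%)^6 ≈ 1.2392656894.
Multiplying €413,294 by the price-level factor gives the future nominal sum.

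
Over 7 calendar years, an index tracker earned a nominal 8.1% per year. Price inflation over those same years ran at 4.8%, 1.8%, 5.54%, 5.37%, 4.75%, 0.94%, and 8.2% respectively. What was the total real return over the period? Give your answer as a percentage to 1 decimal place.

Cumulative inflation factor: 1.048 × 1.018 × 1.0554 × 1.0537 × 1.0475 × 1.0094 × 1.082 ≈ 1.35734.
Nominal growth factor: 1.72496. Real growth factor = 1.72496 / 1.35734 ≈ 1.27084.
Total real return ≈ 27.0844%.

27.1%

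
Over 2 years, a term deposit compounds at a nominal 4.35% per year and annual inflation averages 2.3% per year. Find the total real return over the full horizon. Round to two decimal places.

4.05%

The annual real rate is (1+4.35%)/(1+2.3%) − 1 = 2.0039%.
Compounded over 2 years: (1 + 0.020039)^2 − 1 ≈ 0.04048.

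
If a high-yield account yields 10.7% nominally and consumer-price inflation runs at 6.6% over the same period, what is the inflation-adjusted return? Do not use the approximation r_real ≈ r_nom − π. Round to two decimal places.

Real return via the Fisher equation: (1 + 10.7%)/(1 + 6.6%) − 1 = 1.107/1.066 − 1 ≈ 0.03846.

3.85%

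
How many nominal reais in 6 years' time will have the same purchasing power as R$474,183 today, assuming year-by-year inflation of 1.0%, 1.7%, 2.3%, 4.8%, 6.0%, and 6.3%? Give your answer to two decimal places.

R$588,388.74

Cumulative price-level factor: 1.010 × 1.017 × 1.023 × 1.048 × 1.060 × 1.063 ≈ 1.2408473937.
The nominal amount required is R$474,183 scaled up by that factor.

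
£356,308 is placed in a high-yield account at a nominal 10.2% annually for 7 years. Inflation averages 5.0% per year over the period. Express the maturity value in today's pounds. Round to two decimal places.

£499,771.68

Nominal value at maturity: £356,308 × (1 + 10.2%)^7 ≈ £703,228.94.
Price-level factor over 7 years: (1 + 5.0%)^7 ≈ 1.4071004227.
The maturity value deflated by that factor is the answer in today's purchasing power.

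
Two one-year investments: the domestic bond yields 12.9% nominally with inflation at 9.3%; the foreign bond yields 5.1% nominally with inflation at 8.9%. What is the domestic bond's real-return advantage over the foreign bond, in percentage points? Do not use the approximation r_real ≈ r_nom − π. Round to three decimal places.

The domestic bond real return: 1.129/1.093 − 1 = 3.2937%.
The foreign bond real return: 1.051/1.089 − 1 = -3.4894%.
Difference: 3.2937 − (-3.4894) = 6.7831 pp.

6.783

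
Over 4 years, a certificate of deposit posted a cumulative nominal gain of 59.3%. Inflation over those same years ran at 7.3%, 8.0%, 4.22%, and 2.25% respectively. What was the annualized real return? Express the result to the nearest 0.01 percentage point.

Cumulative inflation factor: 1.073 × 1.080 × 1.0422 × 1.0225 ≈ 1.23492.
Nominal growth factor: 1.59300. Real growth factor = 1.59300 / 1.23492 ≈ 1.28996.
Annualized: 1.28996^(1/4) − 1 ≈ 0.06572.

6.57%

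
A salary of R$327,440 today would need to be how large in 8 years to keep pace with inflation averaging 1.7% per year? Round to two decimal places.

Cumulative price-level factor: (1+1.7%)^8 ≈ 1.1443730547.
Multiplying R$327,440 by the price-level factor gives the future nominal sum.

R$374,713.51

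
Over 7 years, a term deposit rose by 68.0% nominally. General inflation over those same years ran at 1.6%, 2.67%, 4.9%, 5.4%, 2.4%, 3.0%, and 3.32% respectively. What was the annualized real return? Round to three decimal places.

Cumulative inflation factor: 1.016 × 1.0267 × 1.049 × 1.054 × 1.024 × 1.030 × 1.0332 ≈ 1.25683.
Nominal growth factor: 1.68000. Real growth factor = 1.68000 / 1.25683 ≈ 1.33670.
Annualized: 1.33670^(1/7) − 1 ≈ 0.04233.

4.233%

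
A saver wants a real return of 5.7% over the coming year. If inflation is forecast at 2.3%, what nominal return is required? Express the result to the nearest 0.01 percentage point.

8.13%

By the Fisher equation, 1 + r_nom = (1 + 5.7%)(1 + 2.3%) = 1.057 × 1.023 = 1.081311.
So r_nom = 8.1311%.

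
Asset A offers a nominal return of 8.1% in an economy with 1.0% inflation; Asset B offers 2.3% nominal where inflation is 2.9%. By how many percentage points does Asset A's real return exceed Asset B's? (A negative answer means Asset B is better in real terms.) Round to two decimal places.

7.61

Asset A real return: 1.081/1.010 − 1 = 7.030%.
Asset B real return: 1.023/1.029 − 1 = -0.583%.
Difference: 7.030 − (-0.583) = 7.613 pp.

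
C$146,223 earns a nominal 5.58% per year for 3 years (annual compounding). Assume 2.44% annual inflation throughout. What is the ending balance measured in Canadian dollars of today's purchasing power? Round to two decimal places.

C$160,085.48

Nominal value at maturity: C$146,223 × (1 + 5.58%)^3 ≈ C$172,091.99.
Price-level factor over 3 years: (1 + 2.44%)^3 ≈ 1.0750006068.
The maturity value deflated by that factor is the answer in today's purchasing power.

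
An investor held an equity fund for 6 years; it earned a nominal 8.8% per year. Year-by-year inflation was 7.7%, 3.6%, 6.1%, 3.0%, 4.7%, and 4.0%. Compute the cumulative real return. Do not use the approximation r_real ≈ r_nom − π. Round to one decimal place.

Cumulative inflation factor: 1.077 × 1.036 × 1.061 × 1.030 × 1.047 × 1.040 ≈ 1.32772.
Nominal growth factor: 1.65872. Real growth factor = 1.65872 / 1.32772 ≈ 1.24930.
Total real return ≈ 24.9296%.

24.9%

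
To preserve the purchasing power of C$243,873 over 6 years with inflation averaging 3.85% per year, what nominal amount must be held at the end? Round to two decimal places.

C$305,916.38

Cumulative price-level factor: (1+3.85%)^6 ≈ 1.2544085493.
The nominal amount required is C$243,873 scaled up by that factor.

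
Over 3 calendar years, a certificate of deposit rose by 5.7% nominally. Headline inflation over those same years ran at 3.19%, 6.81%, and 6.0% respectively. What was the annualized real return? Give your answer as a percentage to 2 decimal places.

-3.28%

Cumulative inflation factor: 1.0319 × 1.0681 × 1.060 ≈ 1.16830.
Nominal growth factor: 1.05700. Real growth factor = 1.05700 / 1.16830 ≈ 0.90473.
Annualized: 0.90473^(1/3) − 1 ≈ -0.03282.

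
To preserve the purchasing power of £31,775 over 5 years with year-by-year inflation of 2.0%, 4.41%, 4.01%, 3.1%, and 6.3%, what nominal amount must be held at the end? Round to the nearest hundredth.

Cumulative price-level factor: 1.020 × 1.0441 × 1.0401 × 1.031 × 1.063 ≈ 1.2139737436.
Multiplying £31,775 by the price-level factor gives the future nominal sum.

£38,574.02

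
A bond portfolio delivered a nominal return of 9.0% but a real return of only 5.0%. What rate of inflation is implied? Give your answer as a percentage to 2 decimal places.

3.81%

From (1+r_nom) = (1+r_real)(1+π), we get 1+π = (1 + 9.0%)/(1 + 5.0%) = 1.090/1.050 ≈ 1.03810.
So π ≈ 3.8095%.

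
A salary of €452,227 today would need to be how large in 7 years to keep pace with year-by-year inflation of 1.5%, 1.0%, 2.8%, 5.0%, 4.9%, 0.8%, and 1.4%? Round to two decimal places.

Cumulative price-level factor: 1.015 × 1.010 × 1.028 × 1.050 × 1.049 × 1.008 × 1.014 ≈ 1.1864346042.
The nominal amount required is €452,227 scaled up by that factor.

€536,537.76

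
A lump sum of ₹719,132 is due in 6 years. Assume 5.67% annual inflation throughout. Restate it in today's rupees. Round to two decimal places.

Price-level factor over 6 years: (1 + 5.67%)^6 ≈ 1.3922276174.
Purchasing power today: ₹719,132 divided by that factor.

₹516,533.35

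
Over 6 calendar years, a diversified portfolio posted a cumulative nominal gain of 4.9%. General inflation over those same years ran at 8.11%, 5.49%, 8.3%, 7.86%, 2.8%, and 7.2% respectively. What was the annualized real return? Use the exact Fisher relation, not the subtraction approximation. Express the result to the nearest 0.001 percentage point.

Cumulative inflation factor: 1.0811 × 1.0549 × 1.083 × 1.0786 × 1.028 × 1.072 ≈ 1.46809.
Nominal growth factor: 1.04900. Real growth factor = 1.04900 / 1.46809 ≈ 0.71453.
Annualized: 0.71453^(1/6) − 1 ≈ -0.05448.

-5.448%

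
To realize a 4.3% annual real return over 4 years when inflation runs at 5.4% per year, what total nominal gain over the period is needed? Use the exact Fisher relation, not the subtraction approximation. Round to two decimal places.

46.05%

Required annual nominal rate: (1+4.3%)(1+5.4%) − 1 = 9.9322%.
Cumulative over 4 years: (1 + 0.099322)^4 − 1 ≈ 0.46049.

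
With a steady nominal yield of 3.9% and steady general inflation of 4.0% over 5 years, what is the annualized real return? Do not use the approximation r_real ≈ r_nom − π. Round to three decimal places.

With constant rates the annual real return is the same each year: (1+3.9%)/(1+4.0%) − 1 = -0.00096.

-0.096%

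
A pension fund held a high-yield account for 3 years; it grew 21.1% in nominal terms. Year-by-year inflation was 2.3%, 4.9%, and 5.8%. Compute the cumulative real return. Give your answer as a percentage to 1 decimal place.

Cumulative inflation factor: 1.023 × 1.049 × 1.058 ≈ 1.13537.
Nominal growth factor: 1.21100. Real growth factor = 1.21100 / 1.13537 ≈ 1.06661.
Total real return ≈ 6.6614%.

6.7%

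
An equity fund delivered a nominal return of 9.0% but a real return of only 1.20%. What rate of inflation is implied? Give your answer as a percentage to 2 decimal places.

7.71%

From (1+r_nom) = (1+r_real)(1+π), we get 1+π = (1 + 9.0%)/(1 + 1.20%) = 1.090/1.0120 ≈ 1.07708.
So π ≈ 7.7075%.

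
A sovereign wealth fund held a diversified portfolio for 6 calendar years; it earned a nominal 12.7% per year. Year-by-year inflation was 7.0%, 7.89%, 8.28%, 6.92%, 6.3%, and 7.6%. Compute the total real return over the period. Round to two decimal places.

34.04%

Cumulative inflation factor: 1.070 × 1.0789 × 1.0828 × 1.0692 × 1.063 × 1.076 ≈ 1.52868.
Nominal growth factor: 2.04901. Real growth factor = 2.04901 / 1.52868 ≈ 1.34037.
Total real return ≈ 34.0373%.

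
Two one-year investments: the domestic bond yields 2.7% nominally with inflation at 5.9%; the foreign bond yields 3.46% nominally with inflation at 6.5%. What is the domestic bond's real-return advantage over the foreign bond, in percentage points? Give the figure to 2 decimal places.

The domestic bond real return: 1.027/1.059 − 1 = -3.022%.
The foreign bond real return: 1.0346/1.065 − 1 = -2.854%.
Difference: -3.022 − (-2.854) = -0.168 pp.

-0.17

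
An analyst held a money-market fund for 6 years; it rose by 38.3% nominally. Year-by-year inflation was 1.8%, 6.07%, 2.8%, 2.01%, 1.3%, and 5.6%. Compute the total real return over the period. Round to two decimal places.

Cumulative inflation factor: 1.018 × 1.0607 × 1.028 × 1.0201 × 1.013 × 1.056 ≈ 1.21129.
Nominal growth factor: 1.38300. Real growth factor = 1.38300 / 1.21129 ≈ 1.14175.
Total real return ≈ 14.1754%.

14.18%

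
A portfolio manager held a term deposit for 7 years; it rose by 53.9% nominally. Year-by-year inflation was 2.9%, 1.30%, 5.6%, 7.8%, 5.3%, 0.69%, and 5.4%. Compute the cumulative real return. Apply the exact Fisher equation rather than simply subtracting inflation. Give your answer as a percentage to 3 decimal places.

Cumulative inflation factor: 1.029 × 1.0130 × 1.056 × 1.078 × 1.053 × 1.0069 × 1.054 ≈ 1.32606.
Nominal growth factor: 1.53900. Real growth factor = 1.53900 / 1.32606 ≈ 1.16058.
Total real return ≈ 16.0582%.

16.058%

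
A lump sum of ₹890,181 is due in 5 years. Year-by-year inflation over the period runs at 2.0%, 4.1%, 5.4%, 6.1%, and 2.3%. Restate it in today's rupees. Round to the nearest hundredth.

₹732,817.43

Price-level factor over 5 years: 1.020 × 1.041 × 1.054 × 1.061 × 1.023 ≈ 1.2147377546.
Purchasing power today: ₹890,181 divided by that factor.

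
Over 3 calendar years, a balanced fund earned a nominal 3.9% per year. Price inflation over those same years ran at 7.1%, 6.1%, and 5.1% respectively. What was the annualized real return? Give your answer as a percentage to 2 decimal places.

Cumulative inflation factor: 1.071 × 1.061 × 1.051 ≈ 1.19428.
Nominal growth factor: 1.12162. Real growth factor = 1.12162 / 1.19428 ≈ 0.93916.
Annualized: 0.93916^(1/3) − 1 ≈ -0.02071.

-2.07%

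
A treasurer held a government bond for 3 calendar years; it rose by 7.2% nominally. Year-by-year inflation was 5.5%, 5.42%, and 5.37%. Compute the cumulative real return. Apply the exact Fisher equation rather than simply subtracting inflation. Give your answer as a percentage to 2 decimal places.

-8.53%

Cumulative inflation factor: 1.055 × 1.0542 × 1.0537 ≈ 1.17191.
Nominal growth factor: 1.07200. Real growth factor = 1.07200 / 1.17191 ≈ 0.91475.
Total real return ≈ -8.5250%.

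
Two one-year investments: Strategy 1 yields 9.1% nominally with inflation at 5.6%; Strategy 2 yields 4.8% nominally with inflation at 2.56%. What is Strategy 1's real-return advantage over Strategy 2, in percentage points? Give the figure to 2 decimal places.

Strategy 1 real return: 1.091/1.056 − 1 = 3.314%.
Strategy 2 real return: 1.048/1.0256 − 1 = 2.184%.
Difference: 3.314 − 2.184 = 1.130 pp.

1.13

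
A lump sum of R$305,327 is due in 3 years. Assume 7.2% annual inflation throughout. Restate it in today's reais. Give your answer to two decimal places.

Price-level factor over 3 years: (1 + 7.2%)^3 = 1.231925248.
Purchasing power today: R$305,327 divided by that factor.

R$247,845.40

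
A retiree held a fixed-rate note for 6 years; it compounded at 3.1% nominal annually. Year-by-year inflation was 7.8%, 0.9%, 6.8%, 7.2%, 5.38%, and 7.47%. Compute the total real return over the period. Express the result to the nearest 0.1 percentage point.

-14.8%

Cumulative inflation factor: 1.078 × 1.009 × 1.068 × 1.072 × 1.0538 × 1.0747 ≈ 1.41033.
Nominal growth factor: 1.20102. Real growth factor = 1.20102 / 1.41033 ≈ 0.85159.
Total real return ≈ -14.8410%.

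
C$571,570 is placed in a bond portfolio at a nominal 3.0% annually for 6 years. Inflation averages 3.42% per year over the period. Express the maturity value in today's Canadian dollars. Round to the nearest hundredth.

Nominal value at maturity: C$571,570 × (1 + 3.0%)^6 ≈ C$682,484.47.
Price-level factor over 6 years: (1 + 3.42%)^6 ≈ 1.2235654370.
Dividing the nominal maturity value by the price-level factor gives the value in today's money.

C$557,783.38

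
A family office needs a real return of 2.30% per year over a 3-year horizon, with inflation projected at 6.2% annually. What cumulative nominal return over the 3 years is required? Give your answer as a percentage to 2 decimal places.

28.23%

Required annual nominal rate: (1+2.30%)(1+6.2%) − 1 = 8.6426%.
Cumulative over 3 years: (1 + 0.086426)^3 − 1 ≈ 0.28233.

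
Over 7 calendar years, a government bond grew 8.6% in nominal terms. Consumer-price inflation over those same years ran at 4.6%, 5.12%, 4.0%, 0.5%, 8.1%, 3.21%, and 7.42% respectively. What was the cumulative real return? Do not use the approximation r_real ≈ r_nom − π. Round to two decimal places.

-21.15%

Cumulative inflation factor: 1.046 × 1.0512 × 1.040 × 1.005 × 1.081 × 1.0321 × 1.0742 ≈ 1.37737.
Nominal growth factor: 1.08600. Real growth factor = 1.08600 / 1.37737 ≈ 0.78846.
Total real return ≈ -21.1538%.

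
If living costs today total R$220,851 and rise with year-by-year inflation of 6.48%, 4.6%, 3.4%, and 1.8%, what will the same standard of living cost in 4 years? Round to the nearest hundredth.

R$258,921.08

Cumulative price-level factor: 1.0648 × 1.046 × 1.034 × 1.018 ≈ 1.1723790354.
Multiplying R$220,851 by the price-level factor gives the future nominal sum.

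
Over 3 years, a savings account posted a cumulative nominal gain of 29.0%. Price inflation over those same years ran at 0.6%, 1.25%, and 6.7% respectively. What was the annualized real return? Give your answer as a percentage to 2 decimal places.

Cumulative inflation factor: 1.006 × 1.0125 × 1.067 ≈ 1.08682.
Nominal growth factor: 1.29000. Real growth factor = 1.29000 / 1.08682 ≈ 1.18695.
Annualized: 1.18695^(1/3) − 1 ≈ 0.05879.

5.88%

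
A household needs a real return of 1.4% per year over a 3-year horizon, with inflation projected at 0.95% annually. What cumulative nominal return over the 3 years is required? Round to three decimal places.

Required annual nominal rate: (1+1.4%)(1+0.95%) − 1 = 2.3633%.
Cumulative over 3 years: (1 + 0.023633)^3 − 1 ≈ 0.07259.

7.259%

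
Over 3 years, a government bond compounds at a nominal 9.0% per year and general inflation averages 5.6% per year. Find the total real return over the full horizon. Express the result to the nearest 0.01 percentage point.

9.97%

The annual real rate is (1+9.0%)/(1+5.6%) − 1 = 3.2197%.
Compounded over 3 years: (1 + 0.032197)^3 − 1 ≈ 0.09973.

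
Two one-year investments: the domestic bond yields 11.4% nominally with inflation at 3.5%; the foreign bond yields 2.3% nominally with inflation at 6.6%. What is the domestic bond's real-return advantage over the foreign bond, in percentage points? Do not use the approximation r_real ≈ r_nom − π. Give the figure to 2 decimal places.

11.67

The domestic bond real return: 1.114/1.035 − 1 = 7.633%.
The foreign bond real return: 1.023/1.066 − 1 = -4.034%.
Difference: 7.633 − (-4.034) = 11.667 pp.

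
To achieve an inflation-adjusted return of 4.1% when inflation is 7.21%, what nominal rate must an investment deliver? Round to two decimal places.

By the Fisher equation, 1 + r_nom = (1 + 4.1%)(1 + 7.21%) = 1.041 × 1.0721 = 1.1160561.
So r_nom = 11.60561%.

11.61%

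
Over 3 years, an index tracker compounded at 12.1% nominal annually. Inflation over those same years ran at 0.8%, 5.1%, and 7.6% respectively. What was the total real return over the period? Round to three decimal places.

23.578%

Cumulative inflation factor: 1.008 × 1.051 × 1.076 ≈ 1.13992.
Nominal growth factor: 1.40869. Real growth factor = 1.40869 / 1.13992 ≈ 1.23578.
Total real return ≈ 23.5780%.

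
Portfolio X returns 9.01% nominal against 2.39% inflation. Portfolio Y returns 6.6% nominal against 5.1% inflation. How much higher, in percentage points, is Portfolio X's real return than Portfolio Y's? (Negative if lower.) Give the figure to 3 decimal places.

5.038

Portfolio X real return: 1.0901/1.0239 − 1 = 6.4655%.
Portfolio Y real return: 1.066/1.051 − 1 = 1.4272%.
Difference: 6.4655 − 1.4272 = 5.0383 pp.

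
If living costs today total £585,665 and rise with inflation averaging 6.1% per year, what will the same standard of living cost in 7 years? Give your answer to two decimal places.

Cumulative price-level factor: (1+6.1%)^7 ≈ 1.5135880397.
The nominal amount required is £585,665 scaled up by that factor.

£886,455.54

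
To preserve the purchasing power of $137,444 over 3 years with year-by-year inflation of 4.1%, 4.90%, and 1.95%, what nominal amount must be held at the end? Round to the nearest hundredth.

$153,016.84

Cumulative price-level factor: 1.041 × 1.0490 × 1.0195 = 1.1133031755.
Multiplying $137,444 by the price-level factor gives the future nominal sum.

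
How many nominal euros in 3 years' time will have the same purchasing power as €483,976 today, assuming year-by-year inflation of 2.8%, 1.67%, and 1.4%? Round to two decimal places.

€512,917.74

Cumulative price-level factor: 1.028 × 1.0167 × 1.014 = 1.0597999464.
The nominal amount required is €483,976 scaled up by that factor.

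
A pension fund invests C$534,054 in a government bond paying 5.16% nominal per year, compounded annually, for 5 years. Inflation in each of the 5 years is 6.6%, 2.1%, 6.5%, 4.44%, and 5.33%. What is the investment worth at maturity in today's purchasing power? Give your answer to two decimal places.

Nominal value at maturity: C$534,054 × (1 + 5.16%)^5 ≈ C$686,812.29.
Price-level factor over 5 years: 1.066 × 1.021 × 1.065 × 1.0444 × 1.0533 ≈ 1.2751213044.
Dividing the nominal maturity value by the price-level factor gives the value in today's money.

C$538,625.06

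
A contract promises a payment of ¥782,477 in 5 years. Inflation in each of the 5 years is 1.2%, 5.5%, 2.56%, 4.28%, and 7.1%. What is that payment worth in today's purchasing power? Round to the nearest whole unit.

¥639,838

Price-level factor over 5 years: 1.012 × 1.055 × 1.0256 × 1.0428 × 1.071 ≈ 1.2229296585.
Purchasing power today: ¥782,477 divided by that factor.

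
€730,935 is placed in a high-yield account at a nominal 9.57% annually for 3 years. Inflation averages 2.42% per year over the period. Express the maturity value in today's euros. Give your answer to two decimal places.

€894,951.35

Nominal value at maturity: €730,935 × (1 + 9.57%)^3 ≈ €961,509.86.
Price-level factor over 3 years: (1 + 2.42%)^3 ≈ 1.0743710925.
Dividing the nominal maturity value by the price-level factor gives the value in today's money.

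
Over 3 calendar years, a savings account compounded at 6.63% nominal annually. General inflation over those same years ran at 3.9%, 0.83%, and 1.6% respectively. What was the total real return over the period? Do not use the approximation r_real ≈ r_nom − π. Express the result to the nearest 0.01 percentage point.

13.90%

Cumulative inflation factor: 1.039 × 1.0083 × 1.016 ≈ 1.06439.
Nominal growth factor: 1.21238. Real growth factor = 1.21238 / 1.06439 ≈ 1.13904.
Total real return ≈ 13.9041%.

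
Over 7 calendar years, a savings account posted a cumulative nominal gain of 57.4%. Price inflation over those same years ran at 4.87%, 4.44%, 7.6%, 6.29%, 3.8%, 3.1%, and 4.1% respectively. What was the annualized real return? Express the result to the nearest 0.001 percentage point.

1.734%

Cumulative inflation factor: 1.0487 × 1.0444 × 1.076 × 1.0629 × 1.038 × 1.031 × 1.041 ≈ 1.39550.
Nominal growth factor: 1.57400. Real growth factor = 1.57400 / 1.39550 ≈ 1.12791.
Annualized: 1.12791^(1/7) − 1 ≈ 0.01734.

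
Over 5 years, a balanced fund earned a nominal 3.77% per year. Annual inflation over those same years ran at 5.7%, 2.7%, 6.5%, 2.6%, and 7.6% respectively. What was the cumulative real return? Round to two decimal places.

Cumulative inflation factor: 1.057 × 1.027 × 1.065 × 1.026 × 1.076 ≈ 1.27631.
Nominal growth factor: 1.20326. Real growth factor = 1.20326 / 1.27631 ≈ 0.94277.
Total real return ≈ -5.7233%.

-5.72%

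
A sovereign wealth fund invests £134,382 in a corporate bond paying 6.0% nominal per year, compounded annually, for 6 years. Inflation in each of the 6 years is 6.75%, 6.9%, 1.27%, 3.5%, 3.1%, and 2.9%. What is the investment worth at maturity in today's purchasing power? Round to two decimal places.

Nominal value at maturity: £134,382 × (1 + 6.0%)^6 ≈ £190,623.44.
Price-level factor over 6 years: 1.0675 × 1.069 × 1.0127 × 1.035 × 1.031 × 1.029 ≈ 1.2689391268.
The maturity value deflated by that factor is the answer in today's purchasing power.

£150,222.68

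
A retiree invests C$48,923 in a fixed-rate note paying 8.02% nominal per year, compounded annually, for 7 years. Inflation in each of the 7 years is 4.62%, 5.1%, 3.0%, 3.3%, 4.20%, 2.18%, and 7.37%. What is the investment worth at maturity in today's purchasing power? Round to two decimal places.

C$62,772.69

Nominal value at maturity: C$48,923 × (1 + 8.02%)^7 ≈ C$83,954.17.
Price-level factor over 7 years: 1.0462 × 1.051 × 1.030 × 1.033 × 1.0420 × 1.0218 × 1.0737 ≈ 1.3374315019.
The maturity value deflated by that factor is the answer in today's purchasing power.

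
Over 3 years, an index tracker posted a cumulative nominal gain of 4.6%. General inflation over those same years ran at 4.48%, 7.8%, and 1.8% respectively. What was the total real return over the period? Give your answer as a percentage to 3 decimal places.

Cumulative inflation factor: 1.0448 × 1.078 × 1.018 ≈ 1.14657.
Nominal growth factor: 1.04600. Real growth factor = 1.04600 / 1.14657 ≈ 0.91229.
Total real return ≈ -8.7712%.

-8.771%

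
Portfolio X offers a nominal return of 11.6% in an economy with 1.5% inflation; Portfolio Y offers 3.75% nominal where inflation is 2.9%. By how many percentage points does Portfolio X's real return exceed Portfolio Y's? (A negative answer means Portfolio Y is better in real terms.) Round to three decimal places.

Portfolio X real return: 1.116/1.015 − 1 = 9.9507%.
Portfolio Y real return: 1.0375/1.029 − 1 = 0.8260%.
Difference: 9.9507 − 0.8260 = 9.1247 pp.

9.125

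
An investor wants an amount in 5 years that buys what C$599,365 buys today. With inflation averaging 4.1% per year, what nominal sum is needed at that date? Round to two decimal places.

Cumulative price-level factor: (1+4.1%)^5 ≈ 1.2225134547.
Multiplying C$599,365 by the price-level factor gives the future nominal sum.

C$732,731.78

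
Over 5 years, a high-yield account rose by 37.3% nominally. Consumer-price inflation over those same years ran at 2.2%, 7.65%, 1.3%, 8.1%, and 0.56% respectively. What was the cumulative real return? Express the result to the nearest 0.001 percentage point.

13.330%

Cumulative inflation factor: 1.022 × 1.0765 × 1.013 × 1.081 × 1.0056 ≈ 1.21151.
Nominal growth factor: 1.37300. Real growth factor = 1.37300 / 1.21151 ≈ 1.13330.
Total real return ≈ 13.3301%.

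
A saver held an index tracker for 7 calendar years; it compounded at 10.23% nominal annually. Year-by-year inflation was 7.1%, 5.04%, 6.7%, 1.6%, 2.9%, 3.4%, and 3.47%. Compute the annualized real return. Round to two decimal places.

5.69%

Cumulative inflation factor: 1.071 × 1.0504 × 1.067 × 1.016 × 1.029 × 1.034 × 1.0347 ≈ 1.34262.
Nominal growth factor: 1.97742. Real growth factor = 1.97742 / 1.34262 ≈ 1.47281.
Annualized: 1.47281^(1/7) − 1 ≈ 0.05687.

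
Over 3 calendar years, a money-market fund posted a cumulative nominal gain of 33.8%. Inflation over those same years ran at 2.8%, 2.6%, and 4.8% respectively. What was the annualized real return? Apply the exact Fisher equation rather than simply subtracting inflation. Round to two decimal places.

Cumulative inflation factor: 1.028 × 1.026 × 1.048 ≈ 1.10535.
Nominal growth factor: 1.33800. Real growth factor = 1.33800 / 1.10535 ≈ 1.21047.
Annualized: 1.21047^(1/3) − 1 ≈ 0.06574.

6.57%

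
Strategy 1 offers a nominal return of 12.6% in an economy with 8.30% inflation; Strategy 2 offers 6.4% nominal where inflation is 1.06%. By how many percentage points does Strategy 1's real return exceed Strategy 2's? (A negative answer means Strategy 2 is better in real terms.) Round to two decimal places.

Strategy 1 real return: 1.126/1.0830 − 1 = 3.970%.
Strategy 2 real return: 1.064/1.0106 − 1 = 5.284%.
Difference: 3.970 − 5.284 = -1.314 pp.

-1.31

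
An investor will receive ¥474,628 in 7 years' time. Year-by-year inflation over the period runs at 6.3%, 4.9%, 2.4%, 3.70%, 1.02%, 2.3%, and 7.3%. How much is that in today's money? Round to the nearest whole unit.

Price-level factor over 7 years: 1.063 × 1.049 × 1.024 × 1.0370 × 1.0102 × 1.023 × 1.073 ≈ 1.3130165058.
Purchasing power today: ¥474,628 divided by that factor.

¥361,479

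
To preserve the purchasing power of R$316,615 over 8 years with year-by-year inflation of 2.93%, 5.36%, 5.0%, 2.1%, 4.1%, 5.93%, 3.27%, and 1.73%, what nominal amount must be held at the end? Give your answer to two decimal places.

Cumulative price-level factor: 1.0293 × 1.0536 × 1.050 × 1.021 × 1.041 × 1.0593 × 1.0327 × 1.0173 ≈ 1.3468700608.
The nominal amount required is R$316,615 scaled up by that factor.

R$426,439.26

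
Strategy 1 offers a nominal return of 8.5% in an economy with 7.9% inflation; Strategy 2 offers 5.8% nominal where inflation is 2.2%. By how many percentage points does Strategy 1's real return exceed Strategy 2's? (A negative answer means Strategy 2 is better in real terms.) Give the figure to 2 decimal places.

-2.97

Strategy 1 real return: 1.085/1.079 − 1 = 0.556%.
Strategy 2 real return: 1.058/1.022 − 1 = 3.523%.
Difference: 0.556 − 3.523 = -2.967 pp.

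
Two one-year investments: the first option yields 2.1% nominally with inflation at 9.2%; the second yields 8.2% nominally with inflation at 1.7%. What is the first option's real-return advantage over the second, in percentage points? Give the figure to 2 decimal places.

The first option real return: 1.021/1.092 − 1 = -6.502%.
The second real return: 1.082/1.017 − 1 = 6.391%.
Difference: -6.502 − 6.391 = -12.893 pp.

-12.89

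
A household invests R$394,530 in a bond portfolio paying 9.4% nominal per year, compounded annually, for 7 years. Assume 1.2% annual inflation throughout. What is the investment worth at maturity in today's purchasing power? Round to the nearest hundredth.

R$680,671.71

Nominal value at maturity: R$394,530 × (1 + 9.4%)^7 ≈ R$739,948.15.
Price-level factor over 7 years: (1 + 1.2%)^7 ≈ 1.0870852110.
The maturity value deflated by that factor is the answer in today's purchasing power.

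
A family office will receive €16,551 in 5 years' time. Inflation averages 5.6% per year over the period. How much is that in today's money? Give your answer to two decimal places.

Price-level factor over 5 years: (1 + 5.6%)^5 ≈ 1.3131658832.
Purchasing power today: €16,551 divided by that factor.

€12,603.89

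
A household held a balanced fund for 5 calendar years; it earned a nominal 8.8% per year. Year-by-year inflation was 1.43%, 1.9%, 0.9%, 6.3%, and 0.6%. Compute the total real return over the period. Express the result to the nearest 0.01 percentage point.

36.70%

Cumulative inflation factor: 1.0143 × 1.019 × 1.009 × 1.063 × 1.006 ≈ 1.11523.
Nominal growth factor: 1.52456. Real growth factor = 1.52456 / 1.11523 ≈ 1.36704.
Total real return ≈ 36.7041%.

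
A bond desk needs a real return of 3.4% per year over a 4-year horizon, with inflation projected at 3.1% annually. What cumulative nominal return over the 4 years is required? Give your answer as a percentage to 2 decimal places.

29.16%

Required annual nominal rate: (1+3.4%)(1+3.1%) − 1 = 6.6054%.
Cumulative over 4 years: (1 + 0.066054)^4 − 1 ≈ 0.29157.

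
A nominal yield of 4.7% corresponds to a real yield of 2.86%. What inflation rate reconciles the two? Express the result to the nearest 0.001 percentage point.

From (1+r_nom) = (1+r_real)(1+π), we get 1+π = (1 + 4.7%)/(1 + 2.86%) = 1.047/1.0286 ≈ 1.01789.
So π ≈ 1.7888%.

1.789%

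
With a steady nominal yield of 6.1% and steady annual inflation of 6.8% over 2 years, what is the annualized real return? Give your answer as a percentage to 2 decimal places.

-0.66%

With constant rates the annual real return is the same each year: (1+6.1%)/(1+6.8%) − 1 = -0.00655.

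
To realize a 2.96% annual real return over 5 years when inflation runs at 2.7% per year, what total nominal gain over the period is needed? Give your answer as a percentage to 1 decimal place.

Required annual nominal rate: (1+2.96%)(1+2.7%) − 1 = 5.73992%.
Cumulative over 5 years: (1 + 0.0573992)^5 − 1 ≈ 0.32189.

32.2%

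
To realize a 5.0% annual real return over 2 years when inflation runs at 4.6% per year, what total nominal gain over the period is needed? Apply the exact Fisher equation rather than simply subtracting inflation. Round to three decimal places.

Required annual nominal rate: (1+5.0%)(1+4.6%) − 1 = 9.83%.
Cumulative over 2 years: (1 + 0.0983)^2 − 1 ≈ 0.20626.

20.626%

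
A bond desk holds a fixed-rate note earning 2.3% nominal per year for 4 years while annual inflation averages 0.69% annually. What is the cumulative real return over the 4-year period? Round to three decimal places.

The annual real rate is (1+2.3%)/(1+0.69%) − 1 = 1.5990%.
Compounded over 4 years: (1 + 0.015990)^4 − 1 ≈ 0.06551.

6.551%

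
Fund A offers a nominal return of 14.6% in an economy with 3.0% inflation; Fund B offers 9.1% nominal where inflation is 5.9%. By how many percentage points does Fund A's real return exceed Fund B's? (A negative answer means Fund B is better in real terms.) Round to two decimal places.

8.24

Fund A real return: 1.146/1.030 − 1 = 11.262%.
Fund B real return: 1.091/1.059 − 1 = 3.022%.
Difference: 11.262 − 3.022 = 8.240 pp.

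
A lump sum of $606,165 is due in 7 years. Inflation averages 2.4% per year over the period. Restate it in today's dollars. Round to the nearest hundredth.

Price-level factor over 7 years: (1 + 2.4%)^7 ≈ 1.1805916207.
Purchasing power today: $606,165 divided by that factor.

$513,441.73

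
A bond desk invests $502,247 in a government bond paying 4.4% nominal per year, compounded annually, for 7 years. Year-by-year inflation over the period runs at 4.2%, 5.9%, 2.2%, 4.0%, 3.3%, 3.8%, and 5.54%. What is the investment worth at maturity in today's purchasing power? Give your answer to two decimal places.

Nominal value at maturity: $502,247 × (1 + 4.4%)^7 ≈ $678,923.50.
Price-level factor over 7 years: 1.042 × 1.059 × 1.022 × 1.040 × 1.033 × 1.038 × 1.0554 ≈ 1.3272803934.
Dividing the nominal maturity value by the price-level factor gives the value in today's money.

$511,514.75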